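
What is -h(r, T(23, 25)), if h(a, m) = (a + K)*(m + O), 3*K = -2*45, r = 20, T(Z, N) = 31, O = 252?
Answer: 2830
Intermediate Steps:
K = -30 (K = (-2*45)/3 = (⅓)*(-90) = -30)
h(a, m) = (-30 + a)*(252 + m) (h(a, m) = (a - 30)*(m + 252) = (-30 + a)*(252 + m))
-h(r, T(23, 25)) = -(-7560 - 30*31 + 252*20 + 20*31) = -(-7560 - 930 + 5040 + 620) = -1*(-2830) = 2830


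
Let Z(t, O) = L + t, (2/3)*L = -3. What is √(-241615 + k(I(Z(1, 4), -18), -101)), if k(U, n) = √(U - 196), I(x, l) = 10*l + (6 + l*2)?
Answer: √(-241615 + I*√406) ≈ 0.021 + 491.54*I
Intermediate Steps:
L = -9/2 (L = (3/2)*(-3) = -9/2 ≈ -4.5000)
Z(t, O) = -9/2 + t
I(x, l) = 6 + 12*l (I(x, l) = 10*l + (6 + 2*l) = 6 + 12*l)
k(U, n) = √(-196 + U)
√(-241615 + k(I(Z(1, 4), -18), -101)) = √(-241615 + √(-196 + (6 + 12*(-18)))) = √(-241615 + √(-196 + (6 - 216))) = √(-241615 + √(-196 - 210)) = √(-241615 + √(-406)) = √(-241615 + I*√406)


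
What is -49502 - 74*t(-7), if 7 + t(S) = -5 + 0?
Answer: -48614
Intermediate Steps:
t(S) = -12 (t(S) = -7 + (-5 + 0) = -7 - 5 = -12)
-49502 - 74*t(-7) = -49502 - 74*(-12) = -49502 + 888 = -48614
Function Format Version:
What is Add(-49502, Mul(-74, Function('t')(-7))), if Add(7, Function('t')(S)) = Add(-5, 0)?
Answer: -48614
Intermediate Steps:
Function('t')(S) = -12 (Function('t')(S) = Add(-7, Add(-5, 0)) = Add(-7, -5) = -12)
Add(-49502, Mul(-74, Function('t')(-7))) = Add(-49502, Mul(-74, -12)) = Add(-49502, 888) = -48614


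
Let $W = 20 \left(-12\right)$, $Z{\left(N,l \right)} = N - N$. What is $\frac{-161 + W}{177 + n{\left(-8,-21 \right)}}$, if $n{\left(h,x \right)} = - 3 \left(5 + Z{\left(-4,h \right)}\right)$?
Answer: $- \frac{401}{162} \approx -2.4753$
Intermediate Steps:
$Z{\left(N,l \right)} = 0$
$W = -240$
$n{\left(h,x \right)} = -15$ ($n{\left(h,x \right)} = - 3 \left(5 + 0\right) = \left(-3\right) 5 = -15$)
$\frac{-161 + W}{177 + n{\left(-8,-21 \right)}} = \frac{-161 - 240}{177 - 15} = - \frac{401}{162}$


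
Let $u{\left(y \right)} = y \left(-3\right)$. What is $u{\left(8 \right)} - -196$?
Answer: $172$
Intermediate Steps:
$u{\left(y \right)} = - 3 y$
$u{\left(8 \right)} - -196 = \left(-3\right) 8 - -196 = -24 + 196 = 172$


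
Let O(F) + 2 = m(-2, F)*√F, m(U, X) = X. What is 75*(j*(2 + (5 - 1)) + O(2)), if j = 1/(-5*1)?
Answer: -240 + 150*√2 ≈ -27.868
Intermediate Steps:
j = -⅕ (j = 1/(-5) = -⅕ ≈ -0.20000)
O(F) = -2 + F^(3/2) (O(F) = -2 + F*√F = -2 + F^(3/2))
75*(j*(2 + (5 - 1)) + O(2)) = 75*(-(2 + (5 - 1))/5 + (-2 + 2^(3/2))) = 75*(-(2 + 4)/5 + (-2 + 2*√2)) = 75*(-⅕*6 + (-2 + 2*√2)) = 75*(-6/5 + (-2 + 2*√2)) = 75*(-16/5 + 2*√2) = -240 + 150*√2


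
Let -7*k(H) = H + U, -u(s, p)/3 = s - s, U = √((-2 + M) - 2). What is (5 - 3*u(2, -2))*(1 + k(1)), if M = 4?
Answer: 30/7 ≈ 4.2857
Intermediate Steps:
U = 0 (U = √((-2 + 4) - 2) = √(2 - 2) = √0 = 0)
u(s, p) = 0 (u(s, p) = -3*(s - s) = -3*0 = 0)
k(H) = -H/7 (k(H) = -(H + 0)/7 = -H/7)
(5 - 3*u(2, -2))*(1 + k(1)) = (5 - 3*0)*(1 - ⅐*1) = (5 + 0)*(1 - ⅐) = 5*(6/7) = 30/7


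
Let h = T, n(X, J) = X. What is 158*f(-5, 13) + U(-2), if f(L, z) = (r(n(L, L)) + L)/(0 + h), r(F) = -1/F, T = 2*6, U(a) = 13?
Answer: -251/5 ≈ -50.200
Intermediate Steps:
T = 12
h = 12
f(L, z) = -1/(12*L) + L/12 (f(L, z) = (-1/L + L)/(0 + 12) = (L - 1/L)/12 = (L - 1/L)*(1/12) = -1/(12*L) + L/12)
158*f(-5, 13) + U(-2) = 158*((1/12)*(-1 + (-5)²)/(-5)) + 13 = 158*((1/12)*(-⅕)*(-1 + 25)) + 13 = 158*((1/12)*(-⅕)*24) + 13 = 158*(-⅖) + 13 = -316/5 + 13 = -251/5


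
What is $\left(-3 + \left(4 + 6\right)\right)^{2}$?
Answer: $49$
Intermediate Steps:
$\left(-3 + \left(4 + 6\right)\right)^{2} = \left(-3 + 10\right)^{2} = 7^{2} = 49$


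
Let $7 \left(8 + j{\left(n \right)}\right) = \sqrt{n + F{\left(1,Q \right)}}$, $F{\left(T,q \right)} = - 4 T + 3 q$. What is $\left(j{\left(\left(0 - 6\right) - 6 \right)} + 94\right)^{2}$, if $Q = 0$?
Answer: $\frac{362388}{49} + \frac{688 i}{7} \approx 7395.7 + 98.286 i$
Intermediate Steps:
$j{\left(n \right)} = -8 + \frac{\sqrt{-4 + n}}{7}$ ($j{\left(n \right)} = -8 + \frac{\sqrt{n + \left(\left(-4\right) 1 + 3 \cdot 0\right)}}{7} = -8 + \frac{\sqrt{n + \left(-4 + 0\right)}}{7} = -8 + \frac{\sqrt{n - 4}}{7} = -8 + \frac{\sqrt{-4 + n}}{7}$)
$\left(j{\left(\left(0 - 6\right) - 6 \right)} + 94\right)^{2} = \left(\left(-8 + \frac{\sqrt{-4 + \left(\left(0 - 6\right) - 6\right)}}{7}\right) + 94\right)^{2} = \left(\left(-8 + \frac{\sqrt{-4 - 12}}{7}\right) + 94\right)^{2} = \left(\left(-8 + \frac{\sqrt{-16}}{7}\right) + 94\right)^{2} = \left(\left(-8 + \frac{4 i}{7}\right) + 94\right)^{2} = \left(86 + \frac{4 i}{7}\right)^{2}$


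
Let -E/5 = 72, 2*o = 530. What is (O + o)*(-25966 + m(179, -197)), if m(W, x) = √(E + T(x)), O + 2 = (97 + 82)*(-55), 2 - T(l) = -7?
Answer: 248806212 - 28746*I*√39 ≈ 2.4881e+8 - 1.7952e+5*I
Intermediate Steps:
o = 265 (o = (½)*530 = 265)
E = -360 (E = -5*72 = -360)
T(l) = 9 (T(l) = 2 - 1*(-7) = 2 + 7 = 9)
O = -9847 (O = -2 + (97 + 82)*(-55) = -2 + 179*(-55) = -2 - 9845 = -9847)
m(W, x) = 3*I*√39 (m(W, x) = √(-360 + 9) = √(-351) = 3*I*√39)
(O + o)*(-25966 + m(179, -197)) = (-9847 + 265)*(-25966 + 3*I*√39) = -9582*(-25966 + 3*I*√39) = 248806212 - 28746*I*√39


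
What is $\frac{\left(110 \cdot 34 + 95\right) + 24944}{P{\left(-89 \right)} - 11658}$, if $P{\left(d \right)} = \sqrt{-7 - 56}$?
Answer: $- \frac{37278398}{15101003} - \frac{9593 i \sqrt{7}}{15101003} \approx -2.4686 - 0.0016807 i$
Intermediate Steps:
$P{\left(d \right)} = 3 i \sqrt{7}$ ($P{\left(d \right)} = \sqrt{-63} = 3 i \sqrt{7}$)
$\frac{\left(110 \cdot 34 + 95\right) + 24944}{P{\left(-89 \right)} - 11658} = \frac{\left(110 \cdot 34 + 95\right) + 24944}{3 i \sqrt{7} - 11658} = \frac{\left(3740 + 95\right) + 24944}{-11658 + 3 i \sqrt{7}} = \frac{3835 + 24944}{-11658 + 3 i \sqrt{7}} = \frac{28779}{-11658 + 3 i \sqrt{7}}$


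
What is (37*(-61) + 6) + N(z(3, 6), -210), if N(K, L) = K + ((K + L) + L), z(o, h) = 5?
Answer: -2661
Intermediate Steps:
N(K, L) = 2*K + 2*L (N(K, L) = K + (K + 2*L) = 2*K + 2*L)
(37*(-61) + 6) + N(z(3, 6), -210) = (37*(-61) + 6) + (2*5 + 2*(-210)) = (-2257 + 6) + (10 - 420) = -2251 - 410 = -2661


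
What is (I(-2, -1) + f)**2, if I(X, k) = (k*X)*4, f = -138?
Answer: 16900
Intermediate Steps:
I(X, k) = 4*X*k (I(X, k) = (X*k)*4 = 4*X*k)
(I(-2, -1) + f)**2 = (4*(-2)*(-1) - 138)**2 = (8 - 138)**2 = (-130)**2 = 16900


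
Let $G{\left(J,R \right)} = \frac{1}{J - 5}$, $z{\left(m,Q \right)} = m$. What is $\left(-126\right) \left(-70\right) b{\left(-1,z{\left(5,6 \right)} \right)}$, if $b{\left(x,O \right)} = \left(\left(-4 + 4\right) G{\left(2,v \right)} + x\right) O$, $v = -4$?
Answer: $-44100$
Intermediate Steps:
$G{\left(J,R \right)} = \frac{1}{-5 + J}$
$b{\left(x,O \right)} = O x$ ($b{\left(x,O \right)} = \left(\frac{-4 + 4}{-5 + 2} + x\right) O = \left(\frac{0}{-3} + x\right) O = \left(0 \left(- \frac{1}{3}\right) + x\right) O = \left(0 + x\right) O = x O = O x$)
$\left(-126\right) \left(-70\right) b{\left(-1,z{\left(5,6 \right)} \right)} = \left(-126\right) \left(-70\right) 5 \left(-1\right) = 8820 \left(-5\right) = -44100$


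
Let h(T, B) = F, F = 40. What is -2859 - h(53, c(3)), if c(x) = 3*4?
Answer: -2899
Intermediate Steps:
c(x) = 12
h(T, B) = 40
-2859 - h(53, c(3)) = -2859 - 1*40 = -2859 - 40 = -2899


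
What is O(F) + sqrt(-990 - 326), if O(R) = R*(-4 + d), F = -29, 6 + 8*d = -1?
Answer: 1131/8 + 2*I*sqrt(329) ≈ 141.38 + 36.277*I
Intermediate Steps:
d = -7/8 (d = -3/4 + (1/8)*(-1) = -3/4 - 1/8 = -7/8 ≈ -0.87500)
O(R) = -39*R/8 (O(R) = R*(-4 - 7/8) = R*(-39/8) = -39*R/8)
O(F) + sqrt(-990 - 326) = -39/8*(-29) + sqrt(-990 - 326) = 1131/8 + sqrt(-1316) = 1131/8 + 2*I*sqrt(329)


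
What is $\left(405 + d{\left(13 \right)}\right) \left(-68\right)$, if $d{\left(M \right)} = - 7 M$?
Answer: $-21352$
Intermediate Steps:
$\left(405 + d{\left(13 \right)}\right) \left(-68\right) = \left(405 - 91\right) \left(-68\right) = 314 \left(-68\right) = -21352$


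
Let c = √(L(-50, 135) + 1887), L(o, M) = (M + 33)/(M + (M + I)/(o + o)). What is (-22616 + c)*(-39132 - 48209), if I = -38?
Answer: 1975304056 - 262023*√37689624687/13403 ≈ 1.9715e+9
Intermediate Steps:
L(o, M) = (33 + M)/(M + (-38 + M)/(2*o)) (L(o, M) = (M + 33)/(M + (M - 38)/(o + o)) = (33 + M)/(M + (-38 + M)/((2*o))) = (33 + M)/(M + (-38 + M)*(1/(2*o))) = (33 + M)/(M + (-38 + M)/(2*o)))
c = 3*√37689624687/13403 (c = √(2*(-50)*(33 + 135)/(-38 + 135 + 2*135*(-50)) + 1887) = √(2*(-50)*168/(-38 + 135 - 13500) + 1887) = √(2*(-50)*168/(-13403) + 1887) = √(2*(-50)*(-1/13403)*168 + 1887) = √(16800/13403 + 1887) = √(25308261/13403) = 3*√37689624687/13403 ≈ 43.454)
(-22616 + c)*(-39132 - 48209) = (-22616 + 3*√37689624687/13403)*(-39132 - 48209) = (-22616 + 3*√37689624687/13403)*(-87341) = 1975304056 - 262023*√37689624687/13403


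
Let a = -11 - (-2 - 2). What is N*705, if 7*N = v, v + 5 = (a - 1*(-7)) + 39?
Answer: 23970/7 ≈ 3424.3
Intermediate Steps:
a = -7 (a = -11 - 1*(-4) = -11 + 4 = -7)
v = 34 (v = -5 + ((-7 - 1*(-7)) + 39) = -5 + ((-7 + 7) + 39) = -5 + (0 + 39) = -5 + 39 = 34)
N = 34/7 (N = (⅐)*34 = 34/7 ≈ 4.8571)
N*705 = (34/7)*705 = 23970/7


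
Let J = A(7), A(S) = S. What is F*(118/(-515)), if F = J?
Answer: -826/515 ≈ -1.6039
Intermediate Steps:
J = 7
F = 7
F*(118/(-515)) = 7*(118/(-515)) = 7*(118*(-1/515)) = 7*(-118/515) = -826/515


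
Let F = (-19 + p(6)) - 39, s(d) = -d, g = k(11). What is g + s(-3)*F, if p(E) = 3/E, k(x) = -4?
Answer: -353/2 ≈ -176.50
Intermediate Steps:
g = -4
F = -115/2 (F = (-19 + 3/6) - 39 = (-19 + 3*(⅙)) - 39 = (-19 + ½) - 39 = -37/2 - 39 = -115/2 ≈ -57.500)
g + s(-3)*F = -4 - 1*(-3)*(-115/2) = -4 + 3*(-115/2) = -4 - 345/2 = -353/2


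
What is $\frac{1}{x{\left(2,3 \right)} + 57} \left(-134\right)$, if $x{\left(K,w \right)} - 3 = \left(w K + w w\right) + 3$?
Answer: $- \frac{67}{39} \approx -1.7179$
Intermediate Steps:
$x{\left(K,w \right)} = 6 + w^{2} + K w$ ($x{\left(K,w \right)} = 3 + \left(\left(w K + w w\right) + 3\right) = 3 + \left(\left(K w + w^{2}\right) + 3\right) = 3 + \left(\left(w^{2} + K w\right) + 3\right) = 3 + \left(3 + w^{2} + K w\right) = 6 + w^{2} + K w$)
$\frac{1}{x{\left(2,3 \right)} + 57} \left(-134\right) = \frac{1}{\left(6 + 3^{2} + 2 \cdot 3\right) + 57} \left(-134\right) = \frac{1}{\left(6 + 9 + 6\right) + 57} \left(-134\right) = \frac{1}{21 + 57} \left(-134\right) = \frac{1}{78} \left(-134\right) = - \frac{67}{39}$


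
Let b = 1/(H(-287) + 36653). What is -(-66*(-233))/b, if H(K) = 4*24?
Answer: -565126122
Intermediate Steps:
H(K) = 96
b = 1/36749 (b = 1/(96 + 36653) = 1/36749 ≈ 2.7212e-5)
-(-66*(-233))/b = -(-66*(-233))/1/36749 = -15378*36749 = -1*565126122 = -565126122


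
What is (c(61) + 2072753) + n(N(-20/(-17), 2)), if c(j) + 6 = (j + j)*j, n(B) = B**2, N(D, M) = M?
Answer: 2080193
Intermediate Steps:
c(j) = -6 + 2*j**2 (c(j) = -6 + (j + j)*j = -6 + (2*j)*j = -6 + 2*j**2)
(c(61) + 2072753) + n(N(-20/(-17), 2)) = ((-6 + 2*61**2) + 2072753) + 2**2 = ((-6 + 2*3721) + 2072753) + 4 = ((-6 + 7442) + 2072753) + 4 = (7436 + 2072753) + 4 = 2080189 + 4 = 2080193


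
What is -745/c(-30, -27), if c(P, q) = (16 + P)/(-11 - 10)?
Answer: -2235/2 ≈ -1117.5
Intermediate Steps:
c(P, q) = -16/21 - P/21 (c(P, q) = (16 + P)/(-21) = (16 + P)*(-1/21) = -16/21 - P/21)
-745/c(-30, -27) = -745/(-16/21 - 1/21*(-30)) = -745/(-16/21 + 10/7) = -745/2/3 = -745*3/2 = -2235/2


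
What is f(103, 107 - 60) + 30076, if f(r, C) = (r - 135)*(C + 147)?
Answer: 23868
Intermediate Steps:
f(r, C) = (-135 + r)*(147 + C)
f(103, 107 - 60) + 30076 = (-19845 - 135*(107 - 60) + 147*103 + (107 - 60)*103) + 30076 = (-19845 - 135*47 + 15141 + 47*103) + 30076 = (-19845 - 6345 + 15141 + 4841) + 30076 = -6208 + 30076 = 23868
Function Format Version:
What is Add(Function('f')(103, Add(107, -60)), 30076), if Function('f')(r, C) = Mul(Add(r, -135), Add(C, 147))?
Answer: 23868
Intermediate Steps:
Function('f')(r, C) = Mul(Add(-135, r), Add(147, C))
Add(Function('f')(103, Add(107, -60)), 30076) = Add(Add(-19845, Mul(-135, Add(107, -60)), Mul(147, 103), Mul(Add(107, -60), 103)), 30076) = Add(Add(-19845, Mul(-135, 47), 15141, Mul(47, 103)), 30076) = Add(Add(-19845, -6345, 15141, 4841), 30076) = Add(-6208, 30076) = 23868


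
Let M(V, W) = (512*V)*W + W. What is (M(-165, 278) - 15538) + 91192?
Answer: -23409508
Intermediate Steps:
M(V, W) = W + 512*V*W (M(V, W) = 512*V*W + W = W + 512*V*W)
(M(-165, 278) - 15538) + 91192 = (278*(1 + 512*(-165)) - 15538) + 91192 = (278*(1 - 84480) - 15538) + 91192 = (278*(-84479) - 15538) + 91192 = (-23485162 - 15538) + 91192 = -23500700 + 91192 = -23409508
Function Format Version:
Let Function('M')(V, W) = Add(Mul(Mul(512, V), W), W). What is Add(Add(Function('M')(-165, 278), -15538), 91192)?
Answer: -23409508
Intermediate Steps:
Function('M')(V, W) = Add(W, Mul(512, V, W)) (Function('M')(V, W) = Add(Mul(512, V, W), W) = Add(W, Mul(512, V, W)))
Add(Add(Function('M')(-165, 278), -15538), 91192) = Add(Add(Mul(278, Add(1, Mul(512, -165))), -15538), 91192) = Add(Add(Mul(278, Add(1, -84480)), -15538), 91192) = Add(Add(Mul(278, -84479), -15538), 91192) = Add(Add(-23485162, -15538), 91192) = Add(-23500700, 91192) = -23409508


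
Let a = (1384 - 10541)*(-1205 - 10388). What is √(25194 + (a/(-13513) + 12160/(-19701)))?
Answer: √136528408424335483237/88739871 ≈ 131.67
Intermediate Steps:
a = 106157101 (a = -9157*(-11593) = 106157101)
√(25194 + (a/(-13513) + 12160/(-19701))) = √(25194 + (106157101/(-13513) + 12160/(-19701))) = √(25194 + (106157101*(-1/13513) + 12160*(-1/19701))) = √(25194 + (-106157101/13513 - 12160/19701)) = √(25194 - 2091565364881/266219613) = √(4615571565041/266219613) = √136528408424335483237/88739871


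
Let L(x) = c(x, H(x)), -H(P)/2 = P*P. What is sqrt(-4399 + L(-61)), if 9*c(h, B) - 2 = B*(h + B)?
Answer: sqrt(55797737)/3 ≈ 2489.9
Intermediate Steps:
H(P) = -2*P**2 (H(P) = -2*P*P = -2*P**2)
c(h, B) = 2/9 + B*(B + h)/9 (c(h, B) = 2/9 + (B*(h + B))/9 = 2/9 + (B*(B + h))/9 = 2/9 + B*(B + h)/9)
L(x) = 2/9 - 2*x**3/9 + 4*x**4/9 (L(x) = 2/9 + (-2*x**2)**2/9 + (-2*x**2)*x/9 = 2/9 + (4*x**4)/9 - 2*x**3/9 = 2/9 + 4*x**4/9 - 2*x**3/9 = 2/9 - 2*x**3/9 + 4*x**4/9)
sqrt(-4399 + L(-61)) = sqrt(-4399 + (2/9 - 2/9*(-61)**3 + (4/9)*(-61)**4)) = sqrt(-4399 + (2/9 - 2/9*(-226981) + (4/9)*13845841)) = sqrt(-4399 + (2/9 + 453962/9 + 55383364/9)) = sqrt(-4399 + 55837328/9) = sqrt(55797737/9) = sqrt(55797737)/3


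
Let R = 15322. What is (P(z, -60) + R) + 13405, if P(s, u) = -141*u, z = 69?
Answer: 37187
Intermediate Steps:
(P(z, -60) + R) + 13405 = (-141*(-60) + 15322) + 13405 = (8460 + 15322) + 13405 = 23782 + 13405 = 37187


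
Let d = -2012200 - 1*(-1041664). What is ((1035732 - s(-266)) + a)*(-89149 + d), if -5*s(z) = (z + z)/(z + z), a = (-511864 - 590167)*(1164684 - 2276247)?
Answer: -1298090727351453662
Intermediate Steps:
a = 1224976884453 (a = -1102031*(-1111563) = 1224976884453)
d = -970536 (d = -2012200 + 1041664 = -970536)
s(z) = -1/5 (s(z) = -(z + z)/(5*(z + z)) = -2*z/(5*(2*z)) = -2*z*1/(2*z)/5 = -1/5*1 = -1/5)
((1035732 - s(-266)) + a)*(-89149 + d) = ((1035732 - 1*(-1/5)) + 1224976884453)*(-89149 - 970536) = ((1035732 + 1/5) + 1224976884453)*(-1059685) = (5178661/5 + 1224976884453)*(-1059685) = (6124889600926/5)*(-1059685) = -1298090727351453662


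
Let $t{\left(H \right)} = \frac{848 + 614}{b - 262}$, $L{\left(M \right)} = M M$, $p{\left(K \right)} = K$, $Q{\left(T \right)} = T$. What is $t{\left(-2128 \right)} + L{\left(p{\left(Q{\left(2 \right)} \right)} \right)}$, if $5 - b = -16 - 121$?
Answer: $- \frac{491}{60} \approx -8.1833$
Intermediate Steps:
$L{\left(M \right)} = M^{2}$
$b = 142$ ($b = 5 - \left(-16 - 121\right) = 5 - -137 = 5 + 137 = 142$)
$t{\left(H \right)} = - \frac{731}{60}$ ($t{\left(H \right)} = \frac{848 + 614}{142 - 262} = \frac{1462}{-120} = 1462 \left(- \frac{1}{120}\right) = - \frac{731}{60}$)
$t{\left(-2128 \right)} + L{\left(p{\left(Q{\left(2 \right)} \right)} \right)} = - \frac{731}{60} + 2^{2} = - \frac{731}{60} + 4 = - \frac{491}{60}$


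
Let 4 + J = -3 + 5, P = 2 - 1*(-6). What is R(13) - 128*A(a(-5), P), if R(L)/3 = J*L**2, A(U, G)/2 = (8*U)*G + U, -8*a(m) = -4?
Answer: -9334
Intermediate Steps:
P = 8 (P = 2 + 6 = 8)
a(m) = 1/2 (a(m) = -1/8*(-4) = 1/2)
J = -2 (J = -4 + (-3 + 5) = -4 + 2 = -2)
A(U, G) = 2*U + 16*G*U (A(U, G) = 2*((8*U)*G + U) = 2*(8*G*U + U) = 2*(U + 8*G*U) = 2*U + 16*G*U)
R(L) = -6*L**2 (R(L) = 3*(-2*L**2) = -6*L**2)
R(13) - 128*A(a(-5), P) = -6*13**2 - 256*(1 + 8*8)/2 = -6*169 - 256*(1 + 64)/2 = -1014 - 256*65/2 = -1014 - 128*65 = -1014 - 8320 = -9334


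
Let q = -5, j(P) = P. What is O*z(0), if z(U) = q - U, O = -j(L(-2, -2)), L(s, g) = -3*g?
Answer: 30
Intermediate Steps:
O = -6 (O = -(-3)*(-2) = -1*6 = -6)
z(U) = -5 - U
O*z(0) = -6*(-5 - 1*0) = -6*(-5 + 0) = -6*(-5) = 30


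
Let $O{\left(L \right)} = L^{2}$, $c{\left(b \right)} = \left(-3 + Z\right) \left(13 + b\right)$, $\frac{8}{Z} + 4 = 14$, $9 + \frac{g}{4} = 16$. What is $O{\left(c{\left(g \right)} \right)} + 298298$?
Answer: $\frac{7660851}{25} \approx 3.0643 \cdot 10^{5}$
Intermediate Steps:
$g = 28$ ($g = -36 + 4 \cdot 16 = -36 + 64 = 28$)
$Z = \frac{4}{5}$ ($Z = \frac{8}{-4 + 14} = \frac{8}{10} = 8 \cdot \frac{1}{10} = \frac{4}{5} \approx 0.8$)
$c{\left(b \right)} = - \frac{143}{5} - \frac{11 b}{5}$ ($c{\left(b \right)} = \left(-3 + \frac{4}{5}\right) \left(13 + b\right) = - \frac{11 \left(13 + b\right)}{5} = - \frac{143}{5} - \frac{11 b}{5}$)
$O{\left(c{\left(g \right)} \right)} + 298298 = \left(- \frac{143}{5} - \frac{308}{5}\right)^{2} + 298298 = \left(- \frac{451}{5}\right)^{2} + 298298 = \frac{203401}{25} + 298298 = \frac{7660851}{25}$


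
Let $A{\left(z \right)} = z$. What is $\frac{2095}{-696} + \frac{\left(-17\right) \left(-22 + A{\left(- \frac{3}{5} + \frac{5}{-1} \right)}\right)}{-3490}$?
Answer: $- \frac{19095283}{6072600} \approx -3.1445$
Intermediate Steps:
$\frac{2095}{-696} + \frac{\left(-17\right) \left(-22 + A{\left(- \frac{3}{5} + \frac{5}{-1} \right)}\right)}{-3490} = \frac{2095}{-696} + \frac{\left(-17\right) \left(-22 + \left(- \frac{3}{5} + \frac{5}{-1}\right)\right)}{-3490} = 2095 \left(- \frac{1}{696}\right) + - 17 \left(-22 + \left(\left(-3\right) \frac{1}{5} + 5 \left(-1\right)\right)\right) \left(- \frac{1}{3490}\right) = - \frac{2095}{696} + - 17 \left(-22 - \frac{28}{5}\right) \left(- \frac{1}{3490}\right) = - \frac{2095}{696} + \left(-17\right) \left(- \frac{138}{5}\right) \left(- \frac{1}{3490}\right) = - \frac{2095}{696} + \frac{2346}{5} \left(- \frac{1}{3490}\right) = - \frac{2095}{696} - \frac{1173}{8725} = - \frac{19095283}{6072600}$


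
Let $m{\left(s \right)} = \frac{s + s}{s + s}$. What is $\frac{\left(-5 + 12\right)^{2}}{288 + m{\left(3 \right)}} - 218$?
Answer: $- \frac{62953}{289} \approx -217.83$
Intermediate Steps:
$m{\left(s \right)} = 1$ ($m{\left(s \right)} = \frac{2 s}{2 s} = 2 s \frac{1}{2 s} = 1$)
$\frac{\left(-5 + 12\right)^{2}}{288 + m{\left(3 \right)}} - 218 = \frac{\left(-5 + 12\right)^{2}}{288 + 1} - 218 = \frac{7^{2}}{289} - 218 = 49 \cdot \frac{1}{289} - 218 = \frac{49}{289} - 218 = - \frac{62953}{289}$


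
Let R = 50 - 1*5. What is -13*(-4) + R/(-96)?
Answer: 1649/32 ≈ 51.531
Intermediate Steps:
R = 45 (R = 50 - 5 = 45)
-13*(-4) + R/(-96) = -13*(-4) + 45/(-96) = 52 - 1/96*45 = 52 - 15/32 = 1649/32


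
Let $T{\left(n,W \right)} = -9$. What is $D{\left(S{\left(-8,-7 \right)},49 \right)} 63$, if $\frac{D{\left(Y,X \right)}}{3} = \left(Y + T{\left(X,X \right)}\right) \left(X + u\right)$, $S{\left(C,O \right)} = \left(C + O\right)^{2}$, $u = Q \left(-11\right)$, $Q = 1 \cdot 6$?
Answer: $-694008$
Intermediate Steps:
$Q = 6$
$u = -66$ ($u = 6 \left(-11\right) = -66$)
$D{\left(Y,X \right)} = 3 \left(-66 + X\right) \left(-9 + Y\right)$ ($D{\left(Y,X \right)} = 3 \left(Y - 9\right) \left(X - 66\right) = 3 \left(-9 + Y\right) \left(-66 + X\right) = 3 \left(-66 + X\right) \left(-9 + Y\right)$)
$D{\left(S{\left(-8,-7 \right)},49 \right)} 63 = \left(1782 - 198 \left(-8 - 7\right)^{2} - 1323 + 3 \cdot 49 \left(-8 - 7\right)^{2}\right) 63 = \left(1782 - 198 \left(-15\right)^{2} - 1323 + 3 \cdot 49 \left(-15\right)^{2}\right) 63 = \left(1782 - 44550 - 1323 + 3 \cdot 49 \cdot 225\right) 63 = \left(1782 - 44550 - 1323 + 33075\right) 63 = \left(-11016\right) 63 = -694008$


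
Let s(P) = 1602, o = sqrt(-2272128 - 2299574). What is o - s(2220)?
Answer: -1602 + I*sqrt(4571702) ≈ -1602.0 + 2138.2*I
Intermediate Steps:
o = I*sqrt(4571702) (o = sqrt(-4571702) = I*sqrt(4571702) ≈ 2138.2*I)
o - s(2220) = I*sqrt(4571702) - 1*1602 = I*sqrt(4571702) - 1602 = -1602 + I*sqrt(4571702)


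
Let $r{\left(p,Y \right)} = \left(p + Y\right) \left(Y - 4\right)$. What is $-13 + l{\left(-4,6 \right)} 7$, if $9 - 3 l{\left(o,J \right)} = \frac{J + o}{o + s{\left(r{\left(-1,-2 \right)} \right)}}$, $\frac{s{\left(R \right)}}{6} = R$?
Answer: $\frac{1241}{156} \approx 7.9551$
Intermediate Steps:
$r{\left(p,Y \right)} = \left(-4 + Y\right) \left(Y + p\right)$ ($r{\left(p,Y \right)} = \left(Y + p\right) \left(-4 + Y\right) = \left(-4 + Y\right) \left(Y + p\right)$)
$s{\left(R \right)} = 6 R$
$l{\left(o,J \right)} = 3 - \frac{J + o}{3 \left(108 + o\right)}$ ($l{\left(o,J \right)} = 3 - \frac{\left(J + o\right) \frac{1}{o + 6 \left(\left(-2\right)^{2} - -8 - -4 - -2\right)}}{3} = 3 - \frac{\left(J + o\right) \frac{1}{o + 6 \left(4 + 8 + 4 + 2\right)}}{3} = 3 - \frac{\left(J + o\right) \frac{1}{o + 6 \cdot 18}}{3} = 3 - \frac{\left(J + o\right) \frac{1}{o + 108}}{3} = 3 - \frac{\left(J + o\right) \frac{1}{108 + o}}{3} = 3 - \frac{\frac{1}{108 + o} \left(J + o\right)}{3} = 3 - \frac{J + o}{3 \left(108 + o\right)}$)
$-13 + l{\left(-4,6 \right)} 7 = -13 + \frac{972 - 6 + 8 \left(-4\right)}{3 \left(108 - 4\right)} 7 = -13 + \frac{972 - 6 - 32}{3 \cdot 104} \cdot 7 = -13 + \frac{1}{3} \cdot \frac{1}{104} \cdot 934 \cdot 7 = -13 + \frac{467}{156} \cdot 7 = -13 + \frac{3269}{156} = \frac{1241}{156}$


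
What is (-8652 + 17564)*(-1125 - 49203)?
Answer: -448523136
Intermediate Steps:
(-8652 + 17564)*(-1125 - 49203) = 8912*(-50328) = -448523136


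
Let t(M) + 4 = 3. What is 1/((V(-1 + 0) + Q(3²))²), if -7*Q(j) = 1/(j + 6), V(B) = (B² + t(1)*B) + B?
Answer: 11025/10816 ≈ 1.0193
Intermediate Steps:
t(M) = -1 (t(M) = -4 + 3 = -1)
V(B) = B² (V(B) = (B² - B) + B = B²)
Q(j) = -1/(7*(6 + j)) (Q(j) = -1/(7*(j + 6)) = -1/(7*(6 + j)))
1/((V(-1 + 0) + Q(3²))²) = 1/(((-1 + 0)² - 1/(42 + 7*3²))²) = 1/(((-1)² - 1/(42 + 7*9))²) = 1/((1 - 1/(42 + 63))²) = 1/((1 - 1/105)²) = 1/((104/105)²) = 1/(10816/11025) = 11025/10816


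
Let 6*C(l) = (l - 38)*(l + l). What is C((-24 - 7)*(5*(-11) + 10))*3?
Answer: 1893015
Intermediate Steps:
C(l) = l*(-38 + l)/3 (C(l) = ((l - 38)*(l + l))/6 = ((-38 + l)*(2*l))/6 = (2*l*(-38 + l))/6 = l*(-38 + l)/3)
C((-24 - 7)*(5*(-11) + 10))*3 = (((-24 - 7)*(5*(-11) + 10))*(-38 + (-24 - 7)*(5*(-11) + 10))/3)*3 = ((-31*(-55 + 10))*(-38 - 31*(-55 + 10))/3)*3 = ((-31*(-45))*(-38 - 31*(-45))/3)*3 = ((1/3)*1395*(-38 + 1395))*3 = ((1/3)*1395*1357)*3 = 631005*3 = 1893015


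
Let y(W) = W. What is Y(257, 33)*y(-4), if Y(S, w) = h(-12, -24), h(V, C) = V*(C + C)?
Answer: -2304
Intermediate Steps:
h(V, C) = 2*C*V (h(V, C) = V*(2*C) = 2*C*V)
Y(S, w) = 576 (Y(S, w) = 2*(-24)*(-12) = 576)
Y(257, 33)*y(-4) = 576*(-4) = -2304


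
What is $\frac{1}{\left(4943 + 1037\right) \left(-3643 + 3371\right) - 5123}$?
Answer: $- \frac{1}{1631683} \approx -6.1286 \cdot 10^{-7}$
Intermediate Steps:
$\frac{1}{\left(4943 + 1037\right) \left(-3643 + 3371\right) - 5123} = \frac{1}{5980 \left(-272\right) - 5123} = \frac{1}{-1626560 - 5123} = \frac{1}{-1631683} = - \frac{1}{1631683}$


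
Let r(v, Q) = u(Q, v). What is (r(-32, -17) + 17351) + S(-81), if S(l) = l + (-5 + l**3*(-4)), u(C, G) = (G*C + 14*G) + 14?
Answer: 2143139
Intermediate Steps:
u(C, G) = 14 + 14*G + C*G (u(C, G) = (C*G + 14*G) + 14 = (14*G + C*G) + 14 = 14 + 14*G + C*G)
r(v, Q) = 14 + 14*v + Q*v
S(l) = -5 + l - 4*l**3 (S(l) = l + (-5 - 4*l**3) = -5 + l - 4*l**3)
(r(-32, -17) + 17351) + S(-81) = ((14 + 14*(-32) - 17*(-32)) + 17351) + (-5 - 81 - 4*(-81)**3) = ((14 - 448 + 544) + 17351) + (-5 - 81 - 4*(-531441)) = (110 + 17351) + (-5 - 81 + 2125764) = 17461 + 2125678 = 2143139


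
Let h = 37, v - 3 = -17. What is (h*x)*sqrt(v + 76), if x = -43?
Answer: -1591*sqrt(62) ≈ -12528.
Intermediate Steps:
v = -14 (v = 3 - 17 = -14)
(h*x)*sqrt(v + 76) = (37*(-43))*sqrt(-14 + 76) = -1591*sqrt(62)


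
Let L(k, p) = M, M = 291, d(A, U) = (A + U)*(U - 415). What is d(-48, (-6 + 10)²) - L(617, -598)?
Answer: 12477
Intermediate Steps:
d(A, U) = (-415 + U)*(A + U) (d(A, U) = (A + U)*(-415 + U) = (-415 + U)*(A + U))
L(k, p) = 291
d(-48, (-6 + 10)²) - L(617, -598) = (((-6 + 10)²)² - 415*(-48) - 415*(-6 + 10)² - 48*(-6 + 10)²) - 1*291 = ((4²)² + 19920 - 415*4² - 48*4²) - 291 = (16² + 19920 - 415*16 - 48*16) - 291 = (256 + 19920 - 6640 - 768) - 291 = 12768 - 291 = 12477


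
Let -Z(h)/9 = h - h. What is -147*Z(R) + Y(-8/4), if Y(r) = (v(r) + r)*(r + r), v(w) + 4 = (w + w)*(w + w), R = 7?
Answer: -40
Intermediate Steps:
Z(h) = 0 (Z(h) = -9*(h - h) = -9*0 = 0)
v(w) = -4 + 4*w² (v(w) = -4 + (w + w)*(w + w) = -4 + (2*w)*(2*w) = -4 + 4*w²)
Y(r) = 2*r*(-4 + r + 4*r²) (Y(r) = ((-4 + 4*r²) + r)*(r + r) = (-4 + r + 4*r²)*(2*r) = 2*r*(-4 + r + 4*r²))
-147*Z(R) + Y(-8/4) = -147*0 + 2*(-8/4)*(-4 - 8/4 + 4*(-8/4)²) = 0 + 2*(-8*¼)*(-4 - 8*¼ + 4*(-8*¼)²) = 0 + 2*(-2)*(-4 - 2 + 4*(-2)²) = 0 + 2*(-2)*(-4 - 2 + 4*4) = 0 + 2*(-2)*(-4 - 2 + 16) = 0 + 2*(-2)*10 = 0 - 40 = -40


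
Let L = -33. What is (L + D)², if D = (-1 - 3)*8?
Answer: 4225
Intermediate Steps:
D = -32 (D = -4*8 = -32)
(L + D)² = (-33 - 32)² = (-65)² = 4225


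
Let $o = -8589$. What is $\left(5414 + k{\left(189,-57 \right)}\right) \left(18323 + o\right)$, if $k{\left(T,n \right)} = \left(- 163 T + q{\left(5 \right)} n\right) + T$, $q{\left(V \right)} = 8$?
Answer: $-249774440$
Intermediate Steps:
$k{\left(T,n \right)} = - 162 T + 8 n$ ($k{\left(T,n \right)} = \left(- 163 T + 8 n\right) + T = - 162 T + 8 n$)
$\left(5414 + k{\left(189,-57 \right)}\right) \left(18323 + o\right) = \left(5414 + \left(\left(-162\right) 189 + 8 \left(-57\right)\right)\right) \left(18323 - 8589\right) = \left(5414 - 31074\right) 9734 = \left(-25660\right) 9734 = -249774440$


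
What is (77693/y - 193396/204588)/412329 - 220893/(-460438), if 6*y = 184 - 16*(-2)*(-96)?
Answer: 3360675644029221187/7010877884246629668 ≈ 0.47935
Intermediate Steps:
y = -1444/3 (y = (184 - 16*(-2)*(-96))/6 = (184 + 32*(-96))/6 = (184 - 3072)/6 = (1/6)*(-2888) = -1444/3 ≈ -481.33)
(77693/y - 193396/204588)/412329 - 220893/(-460438) = (77693/(-1444/3) - 193396/204588)/412329 - 220893/(-460438) = (77693*(-3/1444) - 193396*1/204588)*(1/412329) - 220893*(-1/460438) = (-233079/1444 - 48349/51147)*(1/412329) + 220893/460438 = -11991107569/73856268*1/412329 + 220893/460438 = -11991107569/30453081128172 + 220893/460438 = 3360675644029221187/7010877884246629668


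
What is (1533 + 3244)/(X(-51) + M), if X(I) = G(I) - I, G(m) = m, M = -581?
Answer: -4777/581 ≈ -8.2220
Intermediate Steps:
X(I) = 0 (X(I) = I - I = 0)
(1533 + 3244)/(X(-51) + M) = (1533 + 3244)/(0 - 581) = 4777/(-581) = 4777*(-1/581) = -4777/581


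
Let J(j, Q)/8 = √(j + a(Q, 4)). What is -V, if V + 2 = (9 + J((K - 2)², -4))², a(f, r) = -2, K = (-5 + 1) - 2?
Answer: -4047 - 144*√62 ≈ -5180.9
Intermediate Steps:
K = -6 (K = -4 - 2 = -6)
J(j, Q) = 8*√(-2 + j) (J(j, Q) = 8*√(j - 2) = 8*√(-2 + j))
V = -2 + (9 + 8*√62)² (V = -2 + (9 + 8*√(-2 + (-6 - 2)²))² = -2 + (9 + 8*√(-2 + (-8)²))² = -2 + (9 + 8*√(-2 + 64))² = -2 + (9 + 8*√62)² ≈ 5180.9)
-V = -(4047 + 144*√62) = -4047 - 144*√62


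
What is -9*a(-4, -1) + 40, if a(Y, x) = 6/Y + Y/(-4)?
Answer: 89/2 ≈ 44.500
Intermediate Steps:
a(Y, x) = 6/Y - Y/4 (a(Y, x) = 6/Y + Y*(-¼) = 6/Y - Y/4)
-9*a(-4, -1) + 40 = -9*(6/(-4) - ¼*(-4)) + 40 = -9*(6*(-¼) + 1) + 40 = -9*(-3/2 + 1) + 40 = -9*(-½) + 40 = 9/2 + 40 = 89/2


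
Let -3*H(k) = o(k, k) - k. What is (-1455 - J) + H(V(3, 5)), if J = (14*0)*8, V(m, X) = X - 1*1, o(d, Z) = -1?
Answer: -4360/3 ≈ -1453.3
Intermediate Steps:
V(m, X) = -1 + X (V(m, X) = X - 1 = -1 + X)
H(k) = ⅓ + k/3 (H(k) = -(-1 - k)/3 = ⅓ + k/3)
J = 0 (J = 0*8 = 0)
(-1455 - J) + H(V(3, 5)) = (-1455 - 1*0) + (⅓ + (-1 + 5)/3) = (-1455 + 0) + (⅓ + (⅓)*4) = -1455 + (⅓ + 4/3) = -1455 + 5/3 = -4360/3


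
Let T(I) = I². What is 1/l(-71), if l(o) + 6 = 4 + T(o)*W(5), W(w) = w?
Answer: 1/25203 ≈ 3.9678e-5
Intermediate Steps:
l(o) = -2 + 5*o² (l(o) = -6 + (4 + o²*5) = -6 + (4 + 5*o²) = -2 + 5*o²)
1/l(-71) = 1/(-2 + 5*(-71)²) = 1/(-2 + 5*5041) = 1/(-2 + 25205) = 1/25203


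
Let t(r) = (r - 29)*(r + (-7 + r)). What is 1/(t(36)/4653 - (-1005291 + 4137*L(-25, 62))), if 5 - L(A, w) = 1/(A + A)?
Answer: 232650/229049359189 ≈ 1.0157e-6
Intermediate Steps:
L(A, w) = 5 - 1/(2*A) (L(A, w) = 5 - 1/(A + A) = 5 - 1/(2*A))
t(r) = (-29 + r)*(-7 + 2*r)
1/(t(36)/4653 - (-1005291 + 4137*L(-25, 62))) = 1/((203 - 65*36 + 2*36**2)/4653 - (-984606 + 4137/50)) = 1/((203 - 2340 + 2*1296)*(1/4653) - (-984606 + 4137/50)) = 1/((203 - 2340 + 2592)*(1/4653) - 4137/(1/((5 + 1/50) - 243))) = 1/(455*(1/4653) - 4137/(1/(251/50 - 243))) = 1/(455/4653 - 4137/(1/(-11899/50))) = 1/(455/4653 - 4137/(-50/11899)) = 1/(455/4653 - 4137*(-11899/50)) = 1/(455/4653 + 49226163/50) = 1/(229049359189/232650) = 232650/229049359189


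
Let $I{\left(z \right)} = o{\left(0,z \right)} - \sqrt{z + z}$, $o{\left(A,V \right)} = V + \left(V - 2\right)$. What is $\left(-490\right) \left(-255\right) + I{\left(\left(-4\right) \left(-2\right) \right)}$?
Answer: $124960$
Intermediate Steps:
$o{\left(A,V \right)} = -2 + 2 V$ ($o{\left(A,V \right)} = V + \left(-2 + V\right) = -2 + 2 V$)
$I{\left(z \right)} = -2 + 2 z - \sqrt{2} \sqrt{z}$ ($I{\left(z \right)} = \left(-2 + 2 z\right) - \sqrt{z + z} = \left(-2 + 2 z\right) - \sqrt{2 z} = \left(-2 + 2 z\right) - \sqrt{2} \sqrt{z} = -2 + 2 z - \sqrt{2} \sqrt{z}$)
$\left(-490\right) \left(-255\right) + I{\left(\left(-4\right) \left(-2\right) \right)} = \left(-490\right) \left(-255\right) - \left(2 + \sqrt{2} \sqrt{\left(-4\right) \left(-2\right)} - \left(-8\right) \left(-2\right)\right) = 124950 - \left(-14 + \sqrt{2} \sqrt{8}\right) = 124950 - \left(-14 + \sqrt{2} \cdot 2 \sqrt{2}\right) = 124950 - -10 = 124950 + 10 = 124960$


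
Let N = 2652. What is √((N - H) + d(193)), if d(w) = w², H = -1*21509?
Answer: √61410 ≈ 247.81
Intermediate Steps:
H = -21509
√((N - H) + d(193)) = √((2652 - 1*(-21509)) + 193²) = √((2652 + 21509) + 37249) = √(24161 + 37249) = √61410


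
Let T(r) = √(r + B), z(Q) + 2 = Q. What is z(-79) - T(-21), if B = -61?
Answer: -81 - I*√82 ≈ -81.0 - 9.0554*I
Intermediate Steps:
z(Q) = -2 + Q
T(r) = √(-61 + r) (T(r) = √(r - 61) = √(-61 + r))
z(-79) - T(-21) = (-2 - 79) - √(-61 - 21) = -81 - √(-82) = -81 - I*√82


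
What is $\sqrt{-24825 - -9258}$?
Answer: $i \sqrt{15567} \approx 124.77 i$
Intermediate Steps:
$\sqrt{-24825 - -9258} = \sqrt{-24825 + \left(-13803 + 23061\right)} = \sqrt{-24825 + 9258} = \sqrt{-15567} = i \sqrt{15567}$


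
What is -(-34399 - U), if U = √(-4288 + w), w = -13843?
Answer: 34399 + I*√18131 ≈ 34399.0 + 134.65*I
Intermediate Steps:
U = I*√18131 (U = √(-4288 - 13843) = √(-18131) = I*√18131 ≈ 134.65*I)
-(-34399 - U) = -(-34399 - I*√18131) = 34399 + I*√18131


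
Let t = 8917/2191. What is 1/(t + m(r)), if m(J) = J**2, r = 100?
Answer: 2191/21918917 ≈ 9.9959e-5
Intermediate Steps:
t = 8917/2191 (t = 8917*(1/2191) = 8917/2191 ≈ 4.0698)
1/(t + m(r)) = 1/(8917/2191 + 100**2) = 1/(8917/2191 + 10000) = 1/(21918917/2191) = 2191/21918917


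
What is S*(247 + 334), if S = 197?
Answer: 114457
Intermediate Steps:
S*(247 + 334) = 197*(247 + 334) = 197*581 = 114457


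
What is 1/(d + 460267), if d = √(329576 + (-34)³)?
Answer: 460267/211845421017 - 4*√18142/211845421017 ≈ 2.1701e-6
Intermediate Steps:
d = 4*√18142 (d = √(329576 - 39304) = √290272 = 4*√18142 ≈ 538.77)
1/(d + 460267) = 1/(4*√18142 + 460267) = 1/(460267 + 4*√18142)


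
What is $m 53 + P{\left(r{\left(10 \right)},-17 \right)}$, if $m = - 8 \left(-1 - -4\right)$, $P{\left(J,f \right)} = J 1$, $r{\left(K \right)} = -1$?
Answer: $-1273$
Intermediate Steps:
$P{\left(J,f \right)} = J$
$m = -24$ ($m = - 8 \left(-1 + 4\right) = \left(-8\right) 3 = -24$)
$m 53 + P{\left(r{\left(10 \right)},-17 \right)} = \left(-24\right) 53 - 1 = -1272 - 1 = -1273$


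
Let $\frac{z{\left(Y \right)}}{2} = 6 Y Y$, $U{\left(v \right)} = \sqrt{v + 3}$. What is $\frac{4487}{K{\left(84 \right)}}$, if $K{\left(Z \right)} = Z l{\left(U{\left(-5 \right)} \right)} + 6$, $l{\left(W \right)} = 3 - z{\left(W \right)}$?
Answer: $\frac{4487}{2274} \approx 1.9732$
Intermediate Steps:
$U{\left(v \right)} = \sqrt{3 + v}$
$z{\left(Y \right)} = 12 Y^{2}$ ($z{\left(Y \right)} = 2 \cdot 6 Y Y = 2 \cdot 6 Y^{2} = 12 Y^{2}$)
$l{\left(W \right)} = 3 - 12 W^{2}$
$K{\left(Z \right)} = 6 + 27 Z$ ($K{\left(Z \right)} = Z \left(3 - 12 \left(\sqrt{3 - 5}\right)^{2}\right) + 6 = Z \left(3 - 12 \left(\sqrt{-2}\right)^{2}\right) + 6 = Z \left(3 - 12 \left(i \sqrt{2}\right)^{2}\right) + 6 = Z \left(3 - -24\right) + 6 = Z \left(3 + 24\right) + 6 = Z 27 + 6 = 27 Z + 6 = 6 + 27 Z$)
$\frac{4487}{K{\left(84 \right)}} = \frac{4487}{6 + 27 \cdot 84} = \frac{4487}{6 + 2268} = \frac{4487}{2274}$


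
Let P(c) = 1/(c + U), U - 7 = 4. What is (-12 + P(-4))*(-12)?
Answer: 996/7 ≈ 142.29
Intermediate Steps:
U = 11 (U = 7 + 4 = 11)
P(c) = 1/(11 + c) (P(c) = 1/(c + 11) = 1/(11 + c))
(-12 + P(-4))*(-12) = (-12 + 1/(11 - 4))*(-12) = (-12 + 1/7)*(-12) = (-12 + ⅐)*(-12) = -83/7*(-12) = 996/7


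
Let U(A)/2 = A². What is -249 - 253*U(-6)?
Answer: -18465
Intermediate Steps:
U(A) = 2*A²
-249 - 253*U(-6) = -249 - 506*(-6)² = -249 - 506*36 = -249 - 253*72 = -249 - 18216 = -18465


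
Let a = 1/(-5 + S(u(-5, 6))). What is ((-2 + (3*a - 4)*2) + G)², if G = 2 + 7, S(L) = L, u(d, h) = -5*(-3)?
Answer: 4/25 ≈ 0.16000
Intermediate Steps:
u(d, h) = 15
a = ⅒ (a = 1/(-5 + 15) = 1/10 = ⅒ ≈ 0.10000)
G = 9
((-2 + (3*a - 4)*2) + G)² = ((-2 + (3*(⅒) - 4)*2) + 9)² = ((-2 + (3/10 - 4)*2) + 9)² = ((-2 - 37/10*2) + 9)² = ((-2 - 37/5) + 9)² = (-47/5 + 9)² = (-⅖)² = 4/25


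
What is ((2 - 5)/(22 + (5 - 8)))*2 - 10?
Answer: -196/19 ≈ -10.316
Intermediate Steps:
((2 - 5)/(22 + (5 - 8)))*2 - 10 = -3/(22 - 3)*2 - 10 = -3/19*2 - 10 = -6/19 - 10 = -196/19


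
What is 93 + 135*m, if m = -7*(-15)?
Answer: 14268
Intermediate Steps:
m = 105
93 + 135*m = 93 + 135*105 = 93 + 14175 = 14268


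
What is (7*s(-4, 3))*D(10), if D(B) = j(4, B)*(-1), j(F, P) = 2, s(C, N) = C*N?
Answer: 168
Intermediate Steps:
D(B) = -2 (D(B) = 2*(-1) = -2)
(7*s(-4, 3))*D(10) = (7*(-4*3))*(-2) = (7*(-12))*(-2) = -84*(-2) = 168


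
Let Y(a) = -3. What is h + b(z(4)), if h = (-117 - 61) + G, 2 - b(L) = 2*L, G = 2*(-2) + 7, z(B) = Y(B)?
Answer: -167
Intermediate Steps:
z(B) = -3
G = 3 (G = -4 + 7 = 3)
b(L) = 2 - 2*L
h = -175 (h = (-117 - 61) + 3 = -178 + 3 = -175)
h + b(z(4)) = -175 + (2 - 2*(-3)) = -175 + (2 + 6) = -175 + 8 = -167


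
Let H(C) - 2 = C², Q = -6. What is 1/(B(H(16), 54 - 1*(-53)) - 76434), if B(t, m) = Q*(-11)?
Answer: -1/76368 ≈ -1.3094e-5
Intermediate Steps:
H(C) = 2 + C²
B(t, m) = 66 (B(t, m) = -6*(-11) = 66)
1/(B(H(16), 54 - 1*(-53)) - 76434) = 1/(66 - 76434) = 1/(-76368) = -1/76368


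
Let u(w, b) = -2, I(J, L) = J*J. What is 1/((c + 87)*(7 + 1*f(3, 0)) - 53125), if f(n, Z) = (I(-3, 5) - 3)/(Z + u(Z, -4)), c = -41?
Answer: -1/52941 ≈ -1.8889e-5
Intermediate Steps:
I(J, L) = J**2
f(n, Z) = 6/(-2 + Z) (f(n, Z) = ((-3)**2 - 3)/(Z - 2) = (9 - 3)/(-2 + Z) = 6/(-2 + Z))
1/((c + 87)*(7 + 1*f(3, 0)) - 53125) = 1/((-41 + 87)*(7 + 1*(6/(-2 + 0))) - 53125) = 1/(46*(7 + 1*(6/(-2))) - 53125) = 1/(46*(7 + 1*(6*(-1/2))) - 53125) = 1/(46*(7 + 1*(-3)) - 53125) = 1/(46*(7 - 3) - 53125) = 1/(46*4 - 53125) = 1/(184 - 53125) = 1/(-52941) = -1/52941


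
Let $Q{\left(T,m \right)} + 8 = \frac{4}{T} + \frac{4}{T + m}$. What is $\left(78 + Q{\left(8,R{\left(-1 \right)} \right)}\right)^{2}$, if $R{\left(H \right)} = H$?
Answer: $\frac{990025}{196} \approx 5051.1$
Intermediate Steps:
$Q{\left(T,m \right)} = -8 + \frac{4}{T} + \frac{4}{T + m}$ ($Q{\left(T,m \right)} = -8 + \left(\frac{4}{T} + \frac{4}{T + m}\right) = -8 + \frac{4}{T} + \frac{4}{T + m}$)
$\left(78 + Q{\left(8,R{\left(-1 \right)} \right)}\right)^{2} = \left(78 + \frac{4 \left(-1 - 2 \cdot 8^{2} + 2 \cdot 8 - 16 \left(-1\right)\right)}{8 \left(8 - 1\right)}\right)^{2} = \left(78 + 4 \cdot \frac{1}{8} \cdot \frac{1}{7} \left(-1 - 128 + 16 + 16\right)\right)^{2} = \left(78 + 4 \cdot \frac{1}{8} \cdot \frac{1}{7} \left(-97\right)\right)^{2} = \left(78 - \frac{97}{14}\right)^{2} = \left(\frac{995}{14}\right)^{2} = \frac{990025}{196}$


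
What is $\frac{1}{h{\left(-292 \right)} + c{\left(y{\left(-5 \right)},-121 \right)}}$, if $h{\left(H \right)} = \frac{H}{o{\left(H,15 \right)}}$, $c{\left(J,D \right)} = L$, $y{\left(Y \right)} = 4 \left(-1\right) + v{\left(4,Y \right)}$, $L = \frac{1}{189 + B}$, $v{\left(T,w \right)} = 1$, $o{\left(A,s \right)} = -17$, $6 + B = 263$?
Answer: $\frac{7582}{130249} \approx 0.058212$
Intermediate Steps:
$B = 257$ ($B = -6 + 263 = 257$)
$L = \frac{1}{446}$ ($L = \frac{1}{189 + 257} = \frac{1}{446} \approx 0.0022422$)
$y{\left(Y \right)} = -3$ ($y{\left(Y \right)} = 4 \left(-1\right) + 1 = -4 + 1 = -3$)
$c{\left(J,D \right)} = \frac{1}{446}$
$h{\left(H \right)} = - \frac{H}{17}$ ($h{\left(H \right)} = \frac{H}{-17} = H \left(- \frac{1}{17}\right) = - \frac{H}{17}$)
$\frac{1}{h{\left(-292 \right)} + c{\left(y{\left(-5 \right)},-121 \right)}} = \frac{1}{\left(- \frac{1}{17}\right) \left(-292\right) + \frac{1}{446}} = \frac{1}{\frac{292}{17} + \frac{1}{446}} = \frac{1}{\frac{130249}{7582}} = \frac{7582}{130249}$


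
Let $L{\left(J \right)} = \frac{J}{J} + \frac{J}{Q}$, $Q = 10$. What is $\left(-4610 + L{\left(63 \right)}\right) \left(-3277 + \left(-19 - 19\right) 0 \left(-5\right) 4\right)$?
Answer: $\frac{150830479}{10} \approx 1.5083 \cdot 10^{7}$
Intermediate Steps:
$L{\left(J \right)} = 1 + \frac{J}{10}$ ($L{\left(J \right)} = \frac{J}{J} + \frac{J}{10} = 1 + J \frac{1}{10} = 1 + \frac{J}{10}$)
$\left(-4610 + L{\left(63 \right)}\right) \left(-3277 + \left(-19 - 19\right) 0 \left(-5\right) 4\right) = \left(-4610 + \left(1 + \frac{1}{10} \cdot 63\right)\right) \left(-3277 + \left(-19 - 19\right) 0 \left(-5\right) 4\right) = \left(-4610 + \left(1 + \frac{63}{10}\right)\right) \left(-3277 - 38 \cdot 0 \cdot 4\right) = \left(-4610 + \frac{73}{10}\right) \left(-3277 - 0\right) = - \frac{46027 \left(-3277 + 0\right)}{10} = \left(- \frac{46027}{10}\right) \left(-3277\right) = \frac{150830479}{10}$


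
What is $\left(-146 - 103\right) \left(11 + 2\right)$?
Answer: $-3237$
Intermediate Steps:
$\left(-146 - 103\right) \left(11 + 2\right) = \left(-249\right) 13 = -3237$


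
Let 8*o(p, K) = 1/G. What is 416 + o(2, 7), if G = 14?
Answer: 46593/112 ≈ 416.01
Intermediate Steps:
o(p, K) = 1/112 (o(p, K) = (⅛)/14 = (⅛)*(1/14) = 1/112)
416 + o(2, 7) = 416 + 1/112 = 46593/112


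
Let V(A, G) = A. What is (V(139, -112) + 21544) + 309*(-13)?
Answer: 17666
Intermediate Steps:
(V(139, -112) + 21544) + 309*(-13) = (139 + 21544) + 309*(-13) = 21683 - 4017 = 17666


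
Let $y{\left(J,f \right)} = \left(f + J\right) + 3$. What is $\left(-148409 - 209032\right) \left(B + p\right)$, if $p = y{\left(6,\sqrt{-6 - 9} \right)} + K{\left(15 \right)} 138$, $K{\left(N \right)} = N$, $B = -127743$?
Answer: $44917465824 - 357441 i \sqrt{15} \approx 4.4917 \cdot 10^{10} - 1.3844 \cdot 10^{6} i$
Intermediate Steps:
$y{\left(J,f \right)} = 3 + J + f$ ($y{\left(J,f \right)} = \left(J + f\right) + 3 = 3 + J + f$)
$p = 2079 + i \sqrt{15}$ ($p = \left(3 + 6 + \sqrt{-6 - 9}\right) + 15 \cdot 138 = \left(3 + 6 + \sqrt{-15}\right) + 2070 = \left(3 + 6 + i \sqrt{15}\right) + 2070 = \left(9 + i \sqrt{15}\right) + 2070 = 2079 + i \sqrt{15} \approx 2079.0 + 3.873 i$)
$\left(-148409 - 209032\right) \left(B + p\right) = \left(-148409 - 209032\right) \left(-127743 + \left(2079 + i \sqrt{15}\right)\right) = - 357441 \left(-125664 + i \sqrt{15}\right) = 44917465824 - 357441 i \sqrt{15}$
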